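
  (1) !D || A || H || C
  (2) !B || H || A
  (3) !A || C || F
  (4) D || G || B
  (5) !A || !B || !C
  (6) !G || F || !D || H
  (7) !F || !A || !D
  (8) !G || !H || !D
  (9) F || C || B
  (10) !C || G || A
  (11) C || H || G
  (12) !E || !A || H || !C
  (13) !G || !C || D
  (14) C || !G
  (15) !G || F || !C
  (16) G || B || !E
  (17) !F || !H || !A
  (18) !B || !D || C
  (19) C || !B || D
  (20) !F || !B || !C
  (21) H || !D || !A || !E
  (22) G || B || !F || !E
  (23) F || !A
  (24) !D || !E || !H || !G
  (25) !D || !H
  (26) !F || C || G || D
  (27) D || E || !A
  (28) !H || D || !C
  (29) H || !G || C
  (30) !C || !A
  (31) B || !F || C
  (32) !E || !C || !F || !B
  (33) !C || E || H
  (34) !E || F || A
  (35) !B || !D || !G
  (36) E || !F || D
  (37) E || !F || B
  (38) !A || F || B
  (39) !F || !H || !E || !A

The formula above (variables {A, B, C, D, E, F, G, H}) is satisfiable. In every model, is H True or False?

False

Suppose H = true.
The clause (!D) is unit, so D = false.
The clause (!C) is unit, so C = false.
The clause (!G) is unit, so G = false.
The clause (B) is unit, so B = true.
Now (!B) is unsatisfied and unit — conflict.
So every satisfying assignment has H = False.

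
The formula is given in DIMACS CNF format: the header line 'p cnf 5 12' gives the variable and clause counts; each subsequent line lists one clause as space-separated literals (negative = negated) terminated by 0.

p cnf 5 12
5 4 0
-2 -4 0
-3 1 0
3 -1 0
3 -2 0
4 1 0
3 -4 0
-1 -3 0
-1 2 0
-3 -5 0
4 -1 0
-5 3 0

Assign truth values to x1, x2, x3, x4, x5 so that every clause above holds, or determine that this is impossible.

Case x5 = True:
The clause (¬x3) is unit, so x3 = False.
Now (x3) is unsatisfied and unit — conflict.
That branch fails; take x5 = False instead.
The clause (x4) is unit, so x4 = True.
The clause (¬x2) is unit, so x2 = False.
The clause (x3) is unit, so x3 = True.
The clause (x1) is unit, so x1 = True.
Now (¬x1) is unsatisfied and unit — conflict.
Both values of x5 lead to a conflict.

UNSATISFIABLE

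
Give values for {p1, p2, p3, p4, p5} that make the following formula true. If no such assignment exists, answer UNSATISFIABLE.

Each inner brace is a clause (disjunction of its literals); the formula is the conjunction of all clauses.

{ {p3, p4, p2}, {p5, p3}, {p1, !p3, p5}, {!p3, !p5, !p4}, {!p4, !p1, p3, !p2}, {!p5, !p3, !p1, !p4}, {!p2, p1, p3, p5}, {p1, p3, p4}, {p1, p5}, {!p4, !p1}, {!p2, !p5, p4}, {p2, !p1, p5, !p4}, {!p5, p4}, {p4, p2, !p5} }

Suppose p5 = true.
(p4) alone gives p4 = true.
(!p3) alone gives p3 = false.
(!p1) alone gives p1 = false.
All clauses hold; p2 can take either value.

p1 ↦ false,  p2 ↦ true,  p3 ↦ false,  p4 ↦ true,  p5 ↦ true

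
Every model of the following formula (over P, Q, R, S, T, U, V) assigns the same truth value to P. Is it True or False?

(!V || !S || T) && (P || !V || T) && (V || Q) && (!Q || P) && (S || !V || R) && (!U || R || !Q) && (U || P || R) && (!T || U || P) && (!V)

Suppose P = false.
The clause (!Q) is unit, so Q = false.
The clause (V) is unit, so V = true.
But (!V) is also a unit clause — contradiction.
So every satisfying assignment has P = True.

True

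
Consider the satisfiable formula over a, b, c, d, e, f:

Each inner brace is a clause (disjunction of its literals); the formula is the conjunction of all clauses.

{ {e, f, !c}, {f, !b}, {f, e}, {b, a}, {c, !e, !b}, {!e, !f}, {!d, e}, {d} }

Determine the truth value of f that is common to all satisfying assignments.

Suppose f = true.
(!e) alone gives e = false.
(!d) alone gives d = false.
Now (d) is unsatisfied and unit — conflict.
So every satisfying assignment has f = False.

False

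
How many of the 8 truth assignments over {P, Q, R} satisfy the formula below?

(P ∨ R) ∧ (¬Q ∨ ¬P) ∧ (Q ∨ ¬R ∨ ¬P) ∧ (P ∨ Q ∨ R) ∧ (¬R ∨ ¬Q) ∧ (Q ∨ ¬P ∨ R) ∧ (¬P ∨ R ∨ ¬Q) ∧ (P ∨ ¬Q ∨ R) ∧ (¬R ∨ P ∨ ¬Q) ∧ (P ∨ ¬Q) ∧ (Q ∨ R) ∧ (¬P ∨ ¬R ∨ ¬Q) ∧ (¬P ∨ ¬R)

1

There are 2^3 = 8 truth assignments over (P, Q, R).
Check each against the 13 clauses (columns in the order P, Q, R):
  F F F  ✗ fails (P ∨ R)
  F F T  ✓ satisfies all
  F T F  ✗ fails (P ∨ R)
  F T T  ✗ fails (¬R ∨ ¬Q)
  T F F  ✗ fails (Q ∨ ¬P ∨ R)
  T F T  ✗ fails (Q ∨ ¬R ∨ ¬P)
  T T F  ✗ fails (¬Q ∨ ¬P)
  T T T  ✗ fails (¬Q ∨ ¬P)
1 of the 8 rows is a model.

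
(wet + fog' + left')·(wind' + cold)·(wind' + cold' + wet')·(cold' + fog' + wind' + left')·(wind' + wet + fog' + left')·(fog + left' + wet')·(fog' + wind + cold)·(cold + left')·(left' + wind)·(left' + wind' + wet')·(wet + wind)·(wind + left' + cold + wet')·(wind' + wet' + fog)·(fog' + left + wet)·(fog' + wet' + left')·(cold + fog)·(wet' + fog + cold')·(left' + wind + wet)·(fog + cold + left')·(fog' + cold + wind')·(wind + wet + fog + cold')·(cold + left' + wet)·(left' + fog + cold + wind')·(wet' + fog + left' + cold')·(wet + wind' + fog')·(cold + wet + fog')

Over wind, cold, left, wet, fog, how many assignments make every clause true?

3

There are 2^5 = 32 truth assignments over (wind, cold, left, wet, fog).
Split on left. With left = 1, the clauses containing left are satisfied and left' drops from the rest; 1 of the 2^4 = 16 assignments to the other variables satisfy what remains.
With left = 0, by the same count on the reduced clause set, 2 assignments work.
(One model: wind=F, cold=T, left=F, wet=T, fog=T.)
Total: 1 + 2 = 3.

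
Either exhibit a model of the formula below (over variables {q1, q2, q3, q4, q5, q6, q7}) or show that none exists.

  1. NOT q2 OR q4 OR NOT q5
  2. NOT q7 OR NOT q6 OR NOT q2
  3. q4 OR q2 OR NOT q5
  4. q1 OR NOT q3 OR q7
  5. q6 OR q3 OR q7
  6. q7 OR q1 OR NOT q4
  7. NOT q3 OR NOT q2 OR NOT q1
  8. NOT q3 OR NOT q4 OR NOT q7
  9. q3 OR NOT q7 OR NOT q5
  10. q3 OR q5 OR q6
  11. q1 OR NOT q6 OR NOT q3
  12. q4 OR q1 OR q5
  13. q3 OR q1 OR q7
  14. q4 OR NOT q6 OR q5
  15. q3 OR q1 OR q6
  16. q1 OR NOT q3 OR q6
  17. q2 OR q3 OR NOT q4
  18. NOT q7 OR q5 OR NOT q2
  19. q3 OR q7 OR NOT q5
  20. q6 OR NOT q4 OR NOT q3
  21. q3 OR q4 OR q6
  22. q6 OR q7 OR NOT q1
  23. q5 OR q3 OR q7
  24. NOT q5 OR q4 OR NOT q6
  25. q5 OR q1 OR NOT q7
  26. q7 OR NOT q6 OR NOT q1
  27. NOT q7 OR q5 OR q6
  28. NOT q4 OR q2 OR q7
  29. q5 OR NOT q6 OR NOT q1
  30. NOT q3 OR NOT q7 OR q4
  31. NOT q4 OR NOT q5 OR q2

Try q2 = false.
Try q4 = true.
From the singleton clause (q3), q3 = true.
From the singleton clause (NOT q7), q7 = false.
That conflicts with the unit clause (q7).
That branch fails; take q4 = false instead.
From the singleton clause (NOT q5), q5 = false.
From the singleton clause (q1), q1 = true.
From the singleton clause (NOT q6), q6 = false.
From the singleton clause (q3), q3 = true.
From the singleton clause (q7), q7 = true.
That conflicts with the unit clause (NOT q7).
Neither q4 = true nor q4 = false works.
That branch fails; take q2 = true instead.
Try q4 = true.
Try q7 = false.
From the singleton clause (q1), q1 = true.
From the singleton clause (NOT q3), q3 = false.
From the singleton clause (q6), q6 = true.
That conflicts with the unit clause (NOT q6).
That branch fails; take q7 = true instead.
From the singleton clause (NOT q6), q6 = false.
From the singleton clause (NOT q3), q3 = false.
From the singleton clause (NOT q5), q5 = false.
That conflicts with the unit clause (q5).
Neither q7 = true nor q7 = false works.
That branch fails; take q4 = false instead.
From the singleton clause (NOT q5), q5 = false.
From the singleton clause (q1), q1 = true.
From the singleton clause (NOT q3), q3 = false.
From the singleton clause (q6), q6 = true.
That conflicts with the unit clause (NOT q6).
Neither q4 = true nor q4 = false works.
Neither q2 = true nor q2 = false works.

UNSATISFIABLE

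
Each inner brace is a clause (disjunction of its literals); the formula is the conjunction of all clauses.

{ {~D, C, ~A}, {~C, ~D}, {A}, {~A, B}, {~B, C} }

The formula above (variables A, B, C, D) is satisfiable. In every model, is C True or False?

True

Suppose C = 0.
From the singleton clause (A), A = 1.
From the singleton clause (~D), D = 0.
From the singleton clause (B), B = 1.
But (~B) is also a unit clause — contradiction.
So every satisfying assignment has C = True.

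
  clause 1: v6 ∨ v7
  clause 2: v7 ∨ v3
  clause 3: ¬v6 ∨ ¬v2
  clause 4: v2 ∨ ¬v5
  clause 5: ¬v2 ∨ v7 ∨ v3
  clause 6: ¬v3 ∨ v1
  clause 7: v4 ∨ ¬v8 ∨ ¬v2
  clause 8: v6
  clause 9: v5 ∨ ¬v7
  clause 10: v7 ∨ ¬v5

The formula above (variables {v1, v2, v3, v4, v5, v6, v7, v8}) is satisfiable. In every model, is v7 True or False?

False

Suppose v7 = True.
Unit clause (v6) forces v6 = True.
Unit clause (¬v2) forces v2 = False.
Unit clause (¬v5) forces v5 = False.
But (v5) is also a unit clause — contradiction.
So every satisfying assignment has v7 = False.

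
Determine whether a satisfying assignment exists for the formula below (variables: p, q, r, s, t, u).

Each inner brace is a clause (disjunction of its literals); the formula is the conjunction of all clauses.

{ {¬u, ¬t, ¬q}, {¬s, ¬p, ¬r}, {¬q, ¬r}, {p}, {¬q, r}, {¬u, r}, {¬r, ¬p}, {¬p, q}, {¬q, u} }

Unit clause (p) forces p = True.
Unit clause (¬r) forces r = False.
Unit clause (¬q) forces q = False.
But (q) is also a unit clause — contradiction.
No assignment satisfies every clause.

No, unsatisfiable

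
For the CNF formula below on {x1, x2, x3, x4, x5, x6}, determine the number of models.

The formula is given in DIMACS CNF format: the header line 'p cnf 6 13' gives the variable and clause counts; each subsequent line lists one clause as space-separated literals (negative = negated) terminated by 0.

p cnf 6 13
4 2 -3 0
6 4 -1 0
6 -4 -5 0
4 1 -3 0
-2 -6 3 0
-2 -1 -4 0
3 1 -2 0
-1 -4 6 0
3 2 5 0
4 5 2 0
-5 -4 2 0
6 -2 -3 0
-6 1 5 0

There are 2^6 = 64 truth assignments over (x1, x2, x3, x4, x5, x6).
Split on x3. With x3 = True, the clauses containing x3 are satisfied and ¬x3 drops from the rest; 5 of the 2^5 = 32 assignments to the other variables satisfy what remains.
With x3 = False, by the same count on the reduced clause set, 3 assignments work.
(One model: x1=F, x2=F, x3=F, x4=F, x5=T, x6=F.)
Total: 5 + 3 = 8.

8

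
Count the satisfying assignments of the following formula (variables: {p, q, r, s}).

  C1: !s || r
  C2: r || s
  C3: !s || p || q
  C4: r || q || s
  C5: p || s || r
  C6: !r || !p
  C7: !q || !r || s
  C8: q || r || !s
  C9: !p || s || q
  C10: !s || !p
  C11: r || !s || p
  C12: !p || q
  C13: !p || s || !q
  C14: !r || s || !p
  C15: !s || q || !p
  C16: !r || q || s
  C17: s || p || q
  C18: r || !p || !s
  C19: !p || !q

There are 2^4 = 16 truth assignments over (p, q, r, s).
Split on q. With q = true, the clauses containing q are satisfied and !q drops from the rest; 1 of the 2^3 = 8 assignments to the other variables satisfy what remains.
With q = false, by the same count on the reduced clause set, 0 assignments work.
Total: 1 + 0 = 1.

1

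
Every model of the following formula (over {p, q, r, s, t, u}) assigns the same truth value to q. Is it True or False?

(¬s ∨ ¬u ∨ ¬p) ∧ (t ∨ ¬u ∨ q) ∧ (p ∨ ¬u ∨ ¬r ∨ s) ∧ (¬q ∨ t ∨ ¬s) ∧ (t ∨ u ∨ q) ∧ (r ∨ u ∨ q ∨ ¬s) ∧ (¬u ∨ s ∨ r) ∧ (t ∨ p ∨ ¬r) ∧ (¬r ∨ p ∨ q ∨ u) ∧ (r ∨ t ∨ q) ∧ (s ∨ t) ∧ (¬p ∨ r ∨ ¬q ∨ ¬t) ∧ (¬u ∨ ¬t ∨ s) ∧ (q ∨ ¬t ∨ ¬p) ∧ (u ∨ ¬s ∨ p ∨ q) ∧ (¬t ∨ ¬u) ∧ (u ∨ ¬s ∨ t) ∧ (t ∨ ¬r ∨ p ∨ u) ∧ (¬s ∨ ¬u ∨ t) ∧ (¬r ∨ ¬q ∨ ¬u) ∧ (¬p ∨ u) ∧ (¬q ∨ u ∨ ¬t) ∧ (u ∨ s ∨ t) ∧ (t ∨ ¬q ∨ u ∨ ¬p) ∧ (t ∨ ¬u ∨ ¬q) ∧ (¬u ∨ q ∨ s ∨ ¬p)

Suppose q = True.
Branch on t: set t = True.
(¬u) alone gives u = False.
That conflicts with the unit clause (u).
So t must be the other value — set t = False.
(¬s) alone gives s = False.
That conflicts with the unit clause (s).
Both values of t lead to a conflict.
So every satisfying assignment has q = False.

False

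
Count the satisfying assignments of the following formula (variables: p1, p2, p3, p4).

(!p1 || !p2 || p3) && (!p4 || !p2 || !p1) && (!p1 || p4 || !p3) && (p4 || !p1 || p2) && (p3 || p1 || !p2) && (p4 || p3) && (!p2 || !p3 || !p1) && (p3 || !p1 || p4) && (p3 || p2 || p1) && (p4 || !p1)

There are 2^4 = 16 truth assignments over (p1, p2, p3, p4).
Check each against the 10 clauses (columns in the order p1, p2, p3, p4):
  F F F F  ✗ fails (p4 || p3)
  F F F T  ✗ fails (p3 || p2 || p1)
  F F T F  ✓ satisfies all
  F F T T  ✓ satisfies all
  F T F F  ✗ fails (p3 || p1 || !p2)
  F T F T  ✗ fails (p3 || p1 || !p2)
  F T T F  ✓ satisfies all
  F T T T  ✓ satisfies all
  T F F F  ✗ fails (p4 || !p1 || p2)
  T F F T  ✓ satisfies all
  T F T F  ✗ fails (!p1 || p4 || !p3)
  T F T T  ✓ satisfies all
  T T F F  ✗ fails (!p1 || !p2 || p3)
  T T F T  ✗ fails (!p1 || !p2 || p3)
  T T T F  ✗ fails (!p1 || p4 || !p3)
  T T T T  ✗ fails (!p4 || !p2 || !p1)
6 of the 16 rows are models.

6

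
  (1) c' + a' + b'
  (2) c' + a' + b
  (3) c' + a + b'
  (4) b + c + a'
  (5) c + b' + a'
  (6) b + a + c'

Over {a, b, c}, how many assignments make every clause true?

There are 2^3 = 8 truth assignments over (a, b, c).
Split on b. With b = 1, the clauses containing b are satisfied and b' drops from the rest; 1 of the 2^2 = 4 assignments to the other variables satisfy what remains.
With b = 0, by the same count on the reduced clause set, 1 assignment works.
(One model: a=F, b=F, c=F.)
Total: 1 + 1 = 2.

2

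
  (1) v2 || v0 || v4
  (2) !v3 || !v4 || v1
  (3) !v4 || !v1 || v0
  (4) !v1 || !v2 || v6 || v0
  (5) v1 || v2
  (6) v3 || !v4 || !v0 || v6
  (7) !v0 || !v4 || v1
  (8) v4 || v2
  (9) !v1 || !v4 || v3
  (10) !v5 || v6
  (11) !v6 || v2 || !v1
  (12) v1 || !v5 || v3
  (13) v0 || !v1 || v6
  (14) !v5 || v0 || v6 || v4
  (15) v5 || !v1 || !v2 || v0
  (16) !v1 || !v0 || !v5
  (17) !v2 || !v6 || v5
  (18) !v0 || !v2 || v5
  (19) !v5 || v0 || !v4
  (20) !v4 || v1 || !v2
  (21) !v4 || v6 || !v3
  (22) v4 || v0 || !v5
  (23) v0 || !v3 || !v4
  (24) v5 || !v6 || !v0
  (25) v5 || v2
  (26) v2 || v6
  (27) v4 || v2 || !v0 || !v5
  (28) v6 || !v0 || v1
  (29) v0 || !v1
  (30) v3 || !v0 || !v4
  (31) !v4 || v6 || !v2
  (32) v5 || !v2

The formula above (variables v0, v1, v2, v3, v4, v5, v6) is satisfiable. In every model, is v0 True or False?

True

Suppose v0 = false.
From the singleton clause (!v1), v1 = false.
From the singleton clause (v2), v2 = true.
From the singleton clause (!v4), v4 = false.
From the singleton clause (!v5), v5 = false.
That conflicts with the unit clause (v5).
So every satisfying assignment has v0 = True.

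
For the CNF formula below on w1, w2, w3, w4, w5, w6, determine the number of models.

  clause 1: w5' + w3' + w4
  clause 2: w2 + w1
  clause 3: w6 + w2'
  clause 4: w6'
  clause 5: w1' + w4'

There are 2^6 = 64 truth assignments over (w1, w2, w3, w4, w5, w6).
Split on w3. With w3 = 1, the clauses containing w3 are satisfied and w3' drops from the rest; 1 of the 2^5 = 32 assignments to the other variables satisfy what remains.
With w3 = 0, by the same count on the reduced clause set, 2 assignments work.
Total: 1 + 2 = 3.

3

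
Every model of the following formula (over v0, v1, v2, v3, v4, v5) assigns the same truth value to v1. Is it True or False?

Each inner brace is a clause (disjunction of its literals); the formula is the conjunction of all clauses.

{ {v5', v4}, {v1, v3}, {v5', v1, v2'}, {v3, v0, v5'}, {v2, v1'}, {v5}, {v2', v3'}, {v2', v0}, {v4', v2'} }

Suppose v1 = 1.
(v2) alone gives v2 = 1.
(v5) alone gives v5 = 1.
(v4) alone gives v4 = 1.
But (v4') is also a unit clause — contradiction.
So every satisfying assignment has v1 = False.

False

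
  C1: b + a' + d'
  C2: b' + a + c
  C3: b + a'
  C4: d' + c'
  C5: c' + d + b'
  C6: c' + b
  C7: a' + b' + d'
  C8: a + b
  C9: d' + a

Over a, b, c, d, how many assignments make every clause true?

1

There are 2^4 = 16 truth assignments over (a, b, c, d).
Split on b. With b = 1, the clauses containing b are satisfied and b' drops from the rest; 1 of the 2^3 = 8 assignments to the other variables satisfy what remains.
With b = 0, by the same count on the reduced clause set, 0 assignments work.
Total: 1 + 0 = 1.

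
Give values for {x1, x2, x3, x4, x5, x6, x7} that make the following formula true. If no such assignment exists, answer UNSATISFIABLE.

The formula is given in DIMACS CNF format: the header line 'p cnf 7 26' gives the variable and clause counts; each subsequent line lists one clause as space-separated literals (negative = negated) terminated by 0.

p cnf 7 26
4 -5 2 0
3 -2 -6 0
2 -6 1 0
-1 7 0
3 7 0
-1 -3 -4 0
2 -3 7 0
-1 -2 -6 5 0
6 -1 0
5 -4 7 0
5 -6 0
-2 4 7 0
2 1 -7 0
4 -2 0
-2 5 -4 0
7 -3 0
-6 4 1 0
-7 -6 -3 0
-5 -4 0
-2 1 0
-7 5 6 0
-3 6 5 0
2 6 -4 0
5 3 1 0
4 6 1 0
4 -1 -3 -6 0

Branch on x1: set x1 = False.
The clause (¬x2) is unit, so x2 = False.
The clause (¬x6) is unit, so x6 = False.
The clause (¬x7) is unit, so x7 = False.
The clause (x3) is unit, so x3 = True.
But (¬x3) is also a unit clause — contradiction.
That branch fails; take x1 = True instead.
The clause (x7) is unit, so x7 = True.
The clause (x6) is unit, so x6 = True.
The clause (x5) is unit, so x5 = True.
The clause (¬x3) is unit, so x3 = False.
The clause (¬x2) is unit, so x2 = False.
The clause (x4) is unit, so x4 = True.
But (¬x4) is also a unit clause — contradiction.
Both values of x1 lead to a conflict.

UNSATISFIABLE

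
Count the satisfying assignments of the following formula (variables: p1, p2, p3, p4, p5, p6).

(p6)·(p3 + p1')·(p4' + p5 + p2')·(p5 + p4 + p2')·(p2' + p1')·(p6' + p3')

There are 2^6 = 64 truth assignments over (p1, p2, p3, p4, p5, p6).
Split on p6. With p6 = 1, the clauses containing p6 are satisfied and p6' drops from the rest; 6 of the 2^5 = 32 assignments to the other variables satisfy what remains.
With p6 = 0, by the same count on the reduced clause set, 0 assignments work.
(One model: p1=F, p2=F, p3=F, p4=F, p5=F, p6=T.)
Total: 6 + 0 = 6.

6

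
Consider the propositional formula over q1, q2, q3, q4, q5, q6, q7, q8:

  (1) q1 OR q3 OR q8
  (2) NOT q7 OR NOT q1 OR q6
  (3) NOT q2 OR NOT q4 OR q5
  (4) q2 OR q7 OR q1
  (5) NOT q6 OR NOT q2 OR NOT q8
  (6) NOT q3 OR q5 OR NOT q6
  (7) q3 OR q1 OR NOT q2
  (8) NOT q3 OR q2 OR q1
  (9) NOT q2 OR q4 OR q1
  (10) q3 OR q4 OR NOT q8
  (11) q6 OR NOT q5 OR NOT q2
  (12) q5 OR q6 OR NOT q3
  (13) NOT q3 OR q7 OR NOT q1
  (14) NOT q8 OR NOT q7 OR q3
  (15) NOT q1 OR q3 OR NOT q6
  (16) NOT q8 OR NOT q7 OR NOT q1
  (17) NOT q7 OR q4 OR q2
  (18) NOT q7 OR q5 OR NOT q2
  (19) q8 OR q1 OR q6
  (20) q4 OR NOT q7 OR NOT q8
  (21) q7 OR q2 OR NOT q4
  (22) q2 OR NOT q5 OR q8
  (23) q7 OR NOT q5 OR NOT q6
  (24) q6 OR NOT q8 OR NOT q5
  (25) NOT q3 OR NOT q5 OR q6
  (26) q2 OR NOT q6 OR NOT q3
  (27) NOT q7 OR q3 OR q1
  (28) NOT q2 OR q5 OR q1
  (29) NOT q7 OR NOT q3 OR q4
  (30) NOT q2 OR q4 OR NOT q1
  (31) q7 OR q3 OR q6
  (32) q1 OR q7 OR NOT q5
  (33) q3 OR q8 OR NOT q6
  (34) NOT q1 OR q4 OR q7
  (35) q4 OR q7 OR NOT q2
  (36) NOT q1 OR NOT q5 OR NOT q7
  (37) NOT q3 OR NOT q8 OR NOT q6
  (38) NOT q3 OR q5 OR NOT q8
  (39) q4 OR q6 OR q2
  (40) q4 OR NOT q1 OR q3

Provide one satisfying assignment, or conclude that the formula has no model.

q1=false, q2=true, q3=true, q4=true, q5=true, q6=true, q7=true, q8=false

Case q1 = false:
Case q3 = true:
The clause (q2) is unit, so q2 = true.
The clause (q4) is unit, so q4 = true.
The clause (q5) is unit, so q5 = true.
The clause (q6) is unit, so q6 = true.
The clause (NOT q8) is unit, so q8 = false.
The clause (q7) is unit, so q7 = true.
This assignment satisfies each clause.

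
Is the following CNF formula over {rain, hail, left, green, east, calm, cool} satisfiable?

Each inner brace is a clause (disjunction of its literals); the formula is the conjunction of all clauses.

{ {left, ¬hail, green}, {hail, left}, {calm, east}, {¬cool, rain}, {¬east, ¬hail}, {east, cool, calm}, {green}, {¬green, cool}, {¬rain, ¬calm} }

From the singleton clause (green), green = True.
From the singleton clause (cool), cool = True.
From the singleton clause (rain), rain = True.
From the singleton clause (¬calm), calm = False.
From the singleton clause (east), east = True.
From the singleton clause (¬hail), hail = False.
From the singleton clause (left), left = True.
All clauses are satisfied.
A satisfying assignment: rain: True; hail: False; left: True; green: True; east: True; calm: False; cool: True.

Yes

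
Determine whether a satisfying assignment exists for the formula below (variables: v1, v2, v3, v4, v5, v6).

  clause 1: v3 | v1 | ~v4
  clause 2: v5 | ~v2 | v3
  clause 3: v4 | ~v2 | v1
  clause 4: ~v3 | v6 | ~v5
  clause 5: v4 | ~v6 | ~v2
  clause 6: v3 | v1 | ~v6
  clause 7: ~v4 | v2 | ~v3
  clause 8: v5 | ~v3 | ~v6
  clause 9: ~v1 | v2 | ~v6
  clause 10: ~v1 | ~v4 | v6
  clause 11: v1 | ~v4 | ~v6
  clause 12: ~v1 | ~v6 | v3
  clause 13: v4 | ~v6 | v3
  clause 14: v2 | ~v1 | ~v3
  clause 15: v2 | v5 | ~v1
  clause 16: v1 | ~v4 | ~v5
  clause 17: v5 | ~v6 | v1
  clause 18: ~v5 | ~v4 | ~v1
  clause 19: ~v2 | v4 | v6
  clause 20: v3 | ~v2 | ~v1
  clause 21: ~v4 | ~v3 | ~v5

Try v3 = 1.
Try v6 = 0.
Unit clause (~v5) forces v5 = 0.
Try v4 = 0.
Unit clause (~v2) forces v2 = 0.
Unit clause (~v1) forces v1 = 0.
All clauses are satisfied.
A satisfying assignment: v1=0, v2=0, v3=1, v4=0, v5=0, v6=0.

Yes, satisfiable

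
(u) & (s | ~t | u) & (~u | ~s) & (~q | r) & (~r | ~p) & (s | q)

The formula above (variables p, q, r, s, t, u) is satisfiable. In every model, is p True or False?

Suppose p = 1.
(u) alone gives u = 1.
(~s) alone gives s = 0.
(~r) alone gives r = 0.
(~q) alone gives q = 0.
Now (q) is unsatisfied and unit — conflict.
So every satisfying assignment has p = False.

False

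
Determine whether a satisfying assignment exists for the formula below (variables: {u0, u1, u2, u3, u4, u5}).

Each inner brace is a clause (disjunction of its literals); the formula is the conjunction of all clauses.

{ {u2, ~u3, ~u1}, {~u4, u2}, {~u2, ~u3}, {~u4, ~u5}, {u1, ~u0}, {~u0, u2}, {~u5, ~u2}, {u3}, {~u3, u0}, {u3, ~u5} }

Unsatisfiable

From the singleton clause (u3), u3 = 1.
From the singleton clause (~u2), u2 = 0.
From the singleton clause (~u1), u1 = 0.
From the singleton clause (~u4), u4 = 0.
From the singleton clause (~u0), u0 = 0.
Now (u0) is unsatisfied and unit — conflict.
No assignment satisfies every clause.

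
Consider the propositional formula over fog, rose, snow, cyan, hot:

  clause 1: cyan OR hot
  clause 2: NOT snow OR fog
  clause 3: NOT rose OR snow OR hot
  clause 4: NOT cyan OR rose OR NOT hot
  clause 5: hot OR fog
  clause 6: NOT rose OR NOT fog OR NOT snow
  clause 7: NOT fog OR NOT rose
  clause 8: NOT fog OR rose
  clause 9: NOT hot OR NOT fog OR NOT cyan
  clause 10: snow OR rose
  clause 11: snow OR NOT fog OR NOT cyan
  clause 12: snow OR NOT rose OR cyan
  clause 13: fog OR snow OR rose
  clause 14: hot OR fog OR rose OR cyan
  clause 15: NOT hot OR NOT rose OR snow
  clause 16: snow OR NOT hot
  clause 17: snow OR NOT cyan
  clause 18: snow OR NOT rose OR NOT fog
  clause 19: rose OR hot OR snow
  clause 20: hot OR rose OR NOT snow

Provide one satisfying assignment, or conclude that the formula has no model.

Suppose cyan = true.
From the singleton clause (snow), snow = true.
From the singleton clause (fog), fog = true.
From the singleton clause (NOT rose), rose = false.
Now (rose) is unsatisfied and unit — conflict.
Undo cyan and try cyan = false.
From the singleton clause (hot), hot = true.
From the singleton clause (snow), snow = true.
From the singleton clause (fog), fog = true.
From the singleton clause (NOT rose), rose = false.
Now (rose) is unsatisfied and unit — conflict.
Both values of cyan lead to a conflict.

UNSATISFIABLE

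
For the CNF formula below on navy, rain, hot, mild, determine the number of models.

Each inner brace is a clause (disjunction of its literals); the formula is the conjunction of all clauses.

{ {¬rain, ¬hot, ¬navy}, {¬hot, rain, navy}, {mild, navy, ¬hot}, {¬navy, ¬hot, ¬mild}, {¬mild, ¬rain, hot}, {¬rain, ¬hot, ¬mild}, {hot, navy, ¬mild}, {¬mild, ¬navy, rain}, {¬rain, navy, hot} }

There are 2^4 = 16 truth assignments over (navy, rain, hot, mild).
Check each against the 9 clauses (columns in the order navy, rain, hot, mild):
  F F F F  ✓ satisfies all
  F F F T  ✗ fails (hot ∨ navy ∨ ¬mild)
  F F T F  ✗ fails (¬hot ∨ rain ∨ navy)
  F F T T  ✗ fails (¬hot ∨ rain ∨ navy)
  F T F F  ✗ fails (¬rain ∨ navy ∨ hot)
  F T F T  ✗ fails (¬mild ∨ ¬rain ∨ hot)
  F T T F  ✗ fails (mild ∨ navy ∨ ¬hot)
  F T T T  ✗ fails (¬rain ∨ ¬hot ∨ ¬mild)
  T F F F  ✓ satisfies all
  T F F T  ✗ fails (¬mild ∨ ¬navy ∨ rain)
  T F T F  ✓ satisfies all
  T F T T  ✗ fails (¬navy ∨ ¬hot ∨ ¬mild)
  T T F F  ✓ satisfies all
  T T F T  ✗ fails (¬mild ∨ ¬rain ∨ hot)
  T T T F  ✗ fails (¬rain ∨ ¬hot ∨ ¬navy)
  T T T T  ✗ fails (¬rain ∨ ¬hot ∨ ¬navy)
4 of the 16 rows are models.

4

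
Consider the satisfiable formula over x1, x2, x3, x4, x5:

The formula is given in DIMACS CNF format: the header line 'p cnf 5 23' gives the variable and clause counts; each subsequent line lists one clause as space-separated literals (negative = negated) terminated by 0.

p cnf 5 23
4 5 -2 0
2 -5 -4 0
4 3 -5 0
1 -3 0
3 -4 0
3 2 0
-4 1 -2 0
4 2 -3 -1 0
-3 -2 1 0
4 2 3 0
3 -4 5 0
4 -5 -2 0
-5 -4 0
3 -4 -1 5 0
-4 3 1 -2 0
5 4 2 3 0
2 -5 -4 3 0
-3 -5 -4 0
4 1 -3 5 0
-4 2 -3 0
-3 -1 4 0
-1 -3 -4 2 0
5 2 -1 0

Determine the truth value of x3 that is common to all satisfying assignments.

Suppose x3 = False.
(¬x4) alone gives x4 = False.
(¬x5) alone gives x5 = False.
(¬x2) alone gives x2 = False.
That conflicts with the unit clause (x2).
So every satisfying assignment has x3 = True.

True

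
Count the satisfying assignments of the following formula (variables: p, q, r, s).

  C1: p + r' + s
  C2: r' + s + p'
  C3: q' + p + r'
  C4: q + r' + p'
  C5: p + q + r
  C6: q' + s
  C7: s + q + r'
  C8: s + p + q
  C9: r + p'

There are 2^4 = 16 truth assignments over (p, q, r, s).
Split on s. With s = 1, the clauses containing s are satisfied and s' drops from the rest; 3 of the 2^3 = 8 assignments to the other variables satisfy what remains.
With s = 0, by the same count on the reduced clause set, 0 assignments work.
(One model: p=F, q=F, r=T, s=T.)
Total: 3 + 0 = 3.

3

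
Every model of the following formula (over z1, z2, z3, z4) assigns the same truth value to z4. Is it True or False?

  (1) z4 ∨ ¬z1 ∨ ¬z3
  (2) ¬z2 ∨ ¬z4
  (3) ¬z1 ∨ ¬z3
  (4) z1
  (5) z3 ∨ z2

Suppose z4 = True.
(¬z2) alone gives z2 = False.
(z1) alone gives z1 = True.
(¬z3) alone gives z3 = False.
Now (z3) is unsatisfied and unit — conflict.
So every satisfying assignment has z4 = False.

False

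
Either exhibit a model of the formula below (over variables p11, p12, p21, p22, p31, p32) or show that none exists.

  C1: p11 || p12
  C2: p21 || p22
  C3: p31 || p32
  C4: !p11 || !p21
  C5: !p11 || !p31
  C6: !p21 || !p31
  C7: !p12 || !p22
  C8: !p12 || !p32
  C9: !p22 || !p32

UNSATISFIABLE

Case p11 = true:
From the singleton clause (!p21), p21 = false.
From the singleton clause (p22), p22 = true.
From the singleton clause (!p31), p31 = false.
From the singleton clause (p32), p32 = true.
But (!p32) is also a unit clause — contradiction.
Backtrack on p11: now try p11 = false.
From the singleton clause (p12), p12 = true.
From the singleton clause (!p22), p22 = false.
From the singleton clause (p21), p21 = true.
From the singleton clause (!p31), p31 = false.
From the singleton clause (p32), p32 = true.
But (!p32) is also a unit clause — contradiction.
Neither p11 = true nor p11 = false works.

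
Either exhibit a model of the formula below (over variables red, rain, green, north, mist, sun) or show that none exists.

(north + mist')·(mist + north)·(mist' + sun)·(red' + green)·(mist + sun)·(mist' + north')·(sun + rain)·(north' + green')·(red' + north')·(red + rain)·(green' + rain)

Suppose north = 1.
From the singleton clause (mist'), mist = 0.
From the singleton clause (sun), sun = 1.
From the singleton clause (green'), green = 0.
From the singleton clause (red'), red = 0.
From the singleton clause (rain), rain = 1.
Every clause now holds.

red=0; rain=1; green=0; north=1; mist=0; sun=1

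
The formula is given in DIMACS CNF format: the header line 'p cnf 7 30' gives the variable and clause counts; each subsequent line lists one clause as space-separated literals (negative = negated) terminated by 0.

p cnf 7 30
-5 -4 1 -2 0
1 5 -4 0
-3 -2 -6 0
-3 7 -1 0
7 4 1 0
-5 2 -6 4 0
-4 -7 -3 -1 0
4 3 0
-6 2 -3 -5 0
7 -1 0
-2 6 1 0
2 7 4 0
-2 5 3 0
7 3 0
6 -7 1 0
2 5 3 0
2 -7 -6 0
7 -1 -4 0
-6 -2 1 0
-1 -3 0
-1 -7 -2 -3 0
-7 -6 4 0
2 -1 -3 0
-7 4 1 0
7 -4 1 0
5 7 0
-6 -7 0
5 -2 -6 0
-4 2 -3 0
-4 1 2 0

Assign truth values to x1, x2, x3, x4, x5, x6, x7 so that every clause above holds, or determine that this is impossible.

Suppose x4 = True.
Suppose x1 = True.
From the singleton clause (x7), x7 = True.
From the singleton clause (¬x3), x3 = False.
From the singleton clause (¬x6), x6 = False.
Suppose x2 = True.
From the singleton clause (x5), x5 = True.
This assignment satisfies each clause.

x1 ↦ True; x2 ↦ True; x3 ↦ False; x4 ↦ True; x5 ↦ True; x6 ↦ False; x7 ↦ True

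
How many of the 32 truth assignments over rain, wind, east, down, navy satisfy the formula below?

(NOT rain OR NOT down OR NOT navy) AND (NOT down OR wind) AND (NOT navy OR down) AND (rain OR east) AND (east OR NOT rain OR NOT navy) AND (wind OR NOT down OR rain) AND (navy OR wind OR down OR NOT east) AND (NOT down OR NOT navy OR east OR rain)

8

There are 2^5 = 32 truth assignments over (rain, wind, east, down, navy).
Split on rain. With rain = true, the clauses containing rain are satisfied and NOT rain drops from the rest; 5 of the 2^4 = 16 assignments to the other variables satisfy what remains.
With rain = false, by the same count on the reduced clause set, 3 assignments work.
(One model: rain=F, wind=T, east=T, down=F, navy=F.)
Total: 5 + 3 = 8.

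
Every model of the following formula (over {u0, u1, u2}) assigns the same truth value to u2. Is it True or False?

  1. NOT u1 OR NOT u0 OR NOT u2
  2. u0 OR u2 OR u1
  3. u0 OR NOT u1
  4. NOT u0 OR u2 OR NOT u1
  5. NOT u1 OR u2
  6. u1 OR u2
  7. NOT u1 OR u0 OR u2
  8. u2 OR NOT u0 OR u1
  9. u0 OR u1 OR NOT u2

Suppose u2 = false.
The clause (NOT u1) is unit, so u1 = false.
But (u1) is also a unit clause — contradiction.
So every satisfying assignment has u2 = True.

True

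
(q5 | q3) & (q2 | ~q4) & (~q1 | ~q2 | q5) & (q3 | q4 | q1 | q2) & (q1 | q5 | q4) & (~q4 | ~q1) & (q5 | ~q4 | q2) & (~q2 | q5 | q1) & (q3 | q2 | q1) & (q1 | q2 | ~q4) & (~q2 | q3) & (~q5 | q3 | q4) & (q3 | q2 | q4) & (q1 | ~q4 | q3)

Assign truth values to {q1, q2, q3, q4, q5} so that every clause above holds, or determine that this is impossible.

Case q5 = 1:
Case q2 = 0:
(~q4) alone gives q4 = 0.
(q3) alone gives q3 = 1.
All clauses hold; q1 can take either value.

q1: 0; q2: 0; q3: 1; q4: 0; q5: 1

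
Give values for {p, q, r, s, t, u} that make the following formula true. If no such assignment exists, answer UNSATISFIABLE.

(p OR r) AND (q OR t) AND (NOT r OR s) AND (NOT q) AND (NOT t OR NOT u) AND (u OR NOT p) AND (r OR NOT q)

p: false; q: false; r: true; s: true; t: true; u: false

(NOT q) alone gives q = false.
(t) alone gives t = true.
(NOT u) alone gives u = false.
(NOT p) alone gives p = false.
(r) alone gives r = true.
(s) alone gives s = true.
Every clause now holds.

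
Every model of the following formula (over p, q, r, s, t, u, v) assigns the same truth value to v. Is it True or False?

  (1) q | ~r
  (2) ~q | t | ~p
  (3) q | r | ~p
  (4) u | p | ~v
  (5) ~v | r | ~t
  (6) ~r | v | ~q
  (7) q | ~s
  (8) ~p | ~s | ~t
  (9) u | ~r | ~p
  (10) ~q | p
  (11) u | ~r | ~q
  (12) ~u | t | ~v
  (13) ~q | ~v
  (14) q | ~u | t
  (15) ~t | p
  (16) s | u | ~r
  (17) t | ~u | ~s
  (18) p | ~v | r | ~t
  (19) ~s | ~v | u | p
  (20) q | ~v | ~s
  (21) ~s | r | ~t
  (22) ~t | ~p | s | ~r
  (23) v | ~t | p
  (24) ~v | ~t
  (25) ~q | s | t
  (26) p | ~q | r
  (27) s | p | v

False

Suppose v = 1.
(~q) alone gives q = 0.
(~r) alone gives r = 0.
(~p) alone gives p = 0.
(u) alone gives u = 1.
(~t) alone gives t = 0.
Now (t) is unsatisfied and unit — conflict.
So every satisfying assignment has v = False.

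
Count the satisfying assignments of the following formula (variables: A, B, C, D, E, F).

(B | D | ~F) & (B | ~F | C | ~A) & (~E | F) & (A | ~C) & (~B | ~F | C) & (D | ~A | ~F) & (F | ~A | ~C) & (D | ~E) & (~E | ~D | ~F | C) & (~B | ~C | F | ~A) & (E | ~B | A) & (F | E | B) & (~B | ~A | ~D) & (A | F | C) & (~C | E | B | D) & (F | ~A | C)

3

There are 2^6 = 64 truth assignments over (A, B, C, D, E, F).
Split on F. With F = 1, the clauses containing F are satisfied and ~F drops from the rest; 3 of the 2^5 = 32 assignments to the other variables satisfy what remains.
With F = 0, by the same count on the reduced clause set, 0 assignments work.
Total: 3 + 0 = 3.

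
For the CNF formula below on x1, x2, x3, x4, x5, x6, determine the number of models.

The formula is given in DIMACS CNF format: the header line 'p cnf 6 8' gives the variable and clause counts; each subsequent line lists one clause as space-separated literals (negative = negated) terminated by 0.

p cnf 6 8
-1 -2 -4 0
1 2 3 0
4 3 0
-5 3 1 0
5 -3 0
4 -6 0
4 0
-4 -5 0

4

There are 2^6 = 64 truth assignments over (x1, x2, x3, x4, x5, x6).
Split on x5. With x5 = True, the clauses containing x5 are satisfied and ¬x5 drops from the rest; 0 of the 2^5 = 32 assignments to the other variables satisfy what remains.
With x5 = False, by the same count on the reduced clause set, 4 assignments work.
(One model: x1=F, x2=T, x3=F, x4=T, x5=F, x6=F.)
Total: 0 + 4 = 4.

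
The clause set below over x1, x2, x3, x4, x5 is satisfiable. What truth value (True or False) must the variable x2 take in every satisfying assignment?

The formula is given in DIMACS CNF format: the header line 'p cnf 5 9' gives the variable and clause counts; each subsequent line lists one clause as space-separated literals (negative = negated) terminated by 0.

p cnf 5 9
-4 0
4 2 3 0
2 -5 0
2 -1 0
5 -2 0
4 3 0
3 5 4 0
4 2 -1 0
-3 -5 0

False

Suppose x2 = True.
(¬x4) alone gives x4 = False.
(x5) alone gives x5 = True.
(x3) alone gives x3 = True.
But (¬x3) is also a unit clause — contradiction.
So every satisfying assignment has x2 = False.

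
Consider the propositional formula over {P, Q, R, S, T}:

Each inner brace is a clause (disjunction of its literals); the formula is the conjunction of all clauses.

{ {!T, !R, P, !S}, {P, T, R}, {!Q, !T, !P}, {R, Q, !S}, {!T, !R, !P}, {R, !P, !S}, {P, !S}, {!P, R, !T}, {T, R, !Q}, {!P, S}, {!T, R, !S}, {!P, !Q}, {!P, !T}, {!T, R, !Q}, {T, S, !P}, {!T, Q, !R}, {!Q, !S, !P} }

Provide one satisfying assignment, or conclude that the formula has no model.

Case P = true:
(S) alone gives S = true.
(R) alone gives R = true.
(!T) alone gives T = false.
(!Q) alone gives Q = false.
This assignment satisfies each clause.

P ↦ true,  Q ↦ false,  R ↦ true,  S ↦ true,  T ↦ false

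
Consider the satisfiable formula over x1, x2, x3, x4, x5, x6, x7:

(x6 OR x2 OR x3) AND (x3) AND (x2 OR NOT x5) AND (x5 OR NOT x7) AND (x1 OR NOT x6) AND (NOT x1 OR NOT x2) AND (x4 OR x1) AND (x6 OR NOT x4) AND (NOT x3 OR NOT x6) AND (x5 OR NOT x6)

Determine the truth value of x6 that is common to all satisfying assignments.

False

Suppose x6 = true.
(x3) alone gives x3 = true.
Now (NOT x3) is unsatisfied and unit — conflict.
So every satisfying assignment has x6 = False.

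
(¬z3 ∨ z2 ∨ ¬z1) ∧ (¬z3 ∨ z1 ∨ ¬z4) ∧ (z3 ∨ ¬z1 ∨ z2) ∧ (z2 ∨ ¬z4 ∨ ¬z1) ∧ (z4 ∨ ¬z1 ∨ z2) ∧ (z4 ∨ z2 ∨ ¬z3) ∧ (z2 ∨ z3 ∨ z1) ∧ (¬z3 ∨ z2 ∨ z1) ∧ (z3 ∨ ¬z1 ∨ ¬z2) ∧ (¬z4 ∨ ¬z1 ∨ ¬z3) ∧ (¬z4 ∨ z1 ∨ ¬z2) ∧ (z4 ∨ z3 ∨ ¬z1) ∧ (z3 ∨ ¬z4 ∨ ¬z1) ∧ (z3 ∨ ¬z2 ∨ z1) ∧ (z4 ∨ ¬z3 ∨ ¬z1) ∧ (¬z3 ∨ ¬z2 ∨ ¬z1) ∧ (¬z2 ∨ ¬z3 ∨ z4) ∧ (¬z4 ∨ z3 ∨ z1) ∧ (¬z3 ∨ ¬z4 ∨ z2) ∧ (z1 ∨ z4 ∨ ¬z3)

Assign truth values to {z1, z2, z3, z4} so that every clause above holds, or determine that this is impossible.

UNSATISFIABLE

Branch on z3: set z3 = False.
Branch on z1: set z1 = False.
From the singleton clause (z2), z2 = True.
That conflicts with the unit clause (¬z2).
Undo z1 and try z1 = True.
From the singleton clause (z2), z2 = True.
That conflicts with the unit clause (¬z2).
Either choice for z1 ends in contradiction.
Undo z3 and try z3 = True.
Branch on z2: set z2 = True.
From the singleton clause (¬z1), z1 = False.
From the singleton clause (¬z4), z4 = False.
That conflicts with the unit clause (z4).
Undo z2 and try z2 = False.
From the singleton clause (¬z1), z1 = False.
That conflicts with the unit clause (z1).
Either choice for z2 ends in contradiction.
Either choice for z3 ends in contradiction.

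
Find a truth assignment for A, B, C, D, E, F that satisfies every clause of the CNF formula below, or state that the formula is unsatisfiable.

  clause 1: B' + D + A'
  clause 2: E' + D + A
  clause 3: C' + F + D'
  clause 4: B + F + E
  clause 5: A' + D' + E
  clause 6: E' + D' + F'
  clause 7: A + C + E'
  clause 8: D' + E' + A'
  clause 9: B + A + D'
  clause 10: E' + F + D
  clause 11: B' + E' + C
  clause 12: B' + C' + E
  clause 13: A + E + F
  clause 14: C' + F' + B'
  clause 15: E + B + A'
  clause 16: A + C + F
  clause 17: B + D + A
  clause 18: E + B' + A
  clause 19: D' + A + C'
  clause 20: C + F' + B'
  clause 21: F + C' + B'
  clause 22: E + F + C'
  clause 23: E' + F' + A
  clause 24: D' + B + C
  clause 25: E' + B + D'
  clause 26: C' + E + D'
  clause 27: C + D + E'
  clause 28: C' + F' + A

A=1, B=0, C=1, D=0, E=1, F=1

Suppose B = 0.
Suppose F = 1.
Suppose E = 1.
From the singleton clause (D'), D = 0.
From the singleton clause (A), A = 1.
From the singleton clause (C), C = 1.
All clauses are satisfied.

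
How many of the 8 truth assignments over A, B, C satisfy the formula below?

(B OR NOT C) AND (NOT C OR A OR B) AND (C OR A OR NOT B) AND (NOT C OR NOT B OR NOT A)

There are 2^3 = 8 truth assignments over (A, B, C).
Check each against the 4 clauses (columns in the order A, B, C):
  F F F  ✓ satisfies all
  F F T  ✗ fails (B OR NOT C)
  F T F  ✗ fails (C OR A OR NOT B)
  F T T  ✓ satisfies all
  T F F  ✓ satisfies all
  T F T  ✗ fails (B OR NOT C)
  T T F  ✓ satisfies all
  T T T  ✗ fails (NOT C OR NOT B OR NOT A)
4 of the 8 rows are models.

4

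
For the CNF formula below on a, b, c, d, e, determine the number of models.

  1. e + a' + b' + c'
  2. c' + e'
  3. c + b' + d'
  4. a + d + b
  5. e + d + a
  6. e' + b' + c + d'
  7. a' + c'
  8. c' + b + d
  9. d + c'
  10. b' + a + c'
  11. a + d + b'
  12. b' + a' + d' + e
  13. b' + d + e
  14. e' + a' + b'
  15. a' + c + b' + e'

There are 2^5 = 32 truth assignments over (a, b, c, d, e).
Split on e. With e = 1, the clauses containing e are satisfied and e' drops from the rest; 3 of the 2^4 = 16 assignments to the other variables satisfy what remains.
With e = 0, by the same count on the reduced clause set, 4 assignments work.
(One model: a=F, b=F, c=F, d=T, e=F.)
Total: 3 + 4 = 7.

7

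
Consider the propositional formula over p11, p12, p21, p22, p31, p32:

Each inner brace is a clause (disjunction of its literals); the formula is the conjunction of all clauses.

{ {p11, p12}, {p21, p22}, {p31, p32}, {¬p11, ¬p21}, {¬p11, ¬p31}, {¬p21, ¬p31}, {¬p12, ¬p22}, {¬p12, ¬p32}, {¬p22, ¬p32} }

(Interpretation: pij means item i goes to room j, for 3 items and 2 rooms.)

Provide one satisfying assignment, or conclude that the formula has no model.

UNSATISFIABLE

Try p11 = True.
The clause (¬p21) is unit, so p21 = False.
The clause (p22) is unit, so p22 = True.
The clause (¬p31) is unit, so p31 = False.
The clause (p32) is unit, so p32 = True.
That conflicts with the unit clause (¬p32).
Backtrack on p11: now try p11 = False.
The clause (p12) is unit, so p12 = True.
The clause (¬p22) is unit, so p22 = False.
The clause (p21) is unit, so p21 = True.
The clause (¬p31) is unit, so p31 = False.
The clause (p32) is unit, so p32 = True.
That conflicts with the unit clause (¬p32).
Either choice for p11 ends in contradiction.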